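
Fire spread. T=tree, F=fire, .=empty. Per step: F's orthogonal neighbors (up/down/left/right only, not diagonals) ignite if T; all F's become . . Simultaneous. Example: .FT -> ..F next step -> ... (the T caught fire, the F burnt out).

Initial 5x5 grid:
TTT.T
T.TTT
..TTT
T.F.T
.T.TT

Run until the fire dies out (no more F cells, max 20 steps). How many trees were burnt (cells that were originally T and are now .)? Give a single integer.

Step 1: +1 fires, +1 burnt (F count now 1)
Step 2: +2 fires, +1 burnt (F count now 2)
Step 3: +3 fires, +2 burnt (F count now 3)
Step 4: +3 fires, +3 burnt (F count now 3)
Step 5: +3 fires, +3 burnt (F count now 3)
Step 6: +2 fires, +3 burnt (F count now 2)
Step 7: +0 fires, +2 burnt (F count now 0)
Fire out after step 7
Initially T: 16, now '.': 23
Total burnt (originally-T cells now '.'): 14

Answer: 14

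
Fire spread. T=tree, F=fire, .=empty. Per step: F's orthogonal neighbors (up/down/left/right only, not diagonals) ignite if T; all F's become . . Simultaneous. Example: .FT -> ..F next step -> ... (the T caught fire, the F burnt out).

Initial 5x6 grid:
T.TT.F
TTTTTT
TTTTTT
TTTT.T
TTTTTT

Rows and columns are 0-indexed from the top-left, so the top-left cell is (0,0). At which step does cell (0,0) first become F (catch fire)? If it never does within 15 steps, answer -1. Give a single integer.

Step 1: cell (0,0)='T' (+1 fires, +1 burnt)
Step 2: cell (0,0)='T' (+2 fires, +1 burnt)
Step 3: cell (0,0)='T' (+3 fires, +2 burnt)
Step 4: cell (0,0)='T' (+4 fires, +3 burnt)
Step 5: cell (0,0)='T' (+5 fires, +4 burnt)
Step 6: cell (0,0)='T' (+4 fires, +5 burnt)
Step 7: cell (0,0)='F' (+4 fires, +4 burnt)
  -> target ignites at step 7
Step 8: cell (0,0)='.' (+2 fires, +4 burnt)
Step 9: cell (0,0)='.' (+1 fires, +2 burnt)
Step 10: cell (0,0)='.' (+0 fires, +1 burnt)
  fire out at step 10

7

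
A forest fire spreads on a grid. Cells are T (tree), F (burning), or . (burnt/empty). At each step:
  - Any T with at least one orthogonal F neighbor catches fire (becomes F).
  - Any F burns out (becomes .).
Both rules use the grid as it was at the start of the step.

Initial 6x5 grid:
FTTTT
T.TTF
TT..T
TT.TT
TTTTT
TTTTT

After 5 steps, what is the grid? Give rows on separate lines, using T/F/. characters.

Step 1: 5 trees catch fire, 2 burn out
  .FTTF
  F.TF.
  TT..F
  TT.TT
  TTTTT
  TTTTT
Step 2: 5 trees catch fire, 5 burn out
  ..FF.
  ..F..
  FT...
  TT.TF
  TTTTT
  TTTTT
Step 3: 4 trees catch fire, 5 burn out
  .....
  .....
  .F...
  FT.F.
  TTTTF
  TTTTT
Step 4: 4 trees catch fire, 4 burn out
  .....
  .....
  .....
  .F...
  FTTF.
  TTTTF
Step 5: 4 trees catch fire, 4 burn out
  .....
  .....
  .....
  .....
  .FF..
  FTTF.

.....
.....
.....
.....
.FF..
FTTF.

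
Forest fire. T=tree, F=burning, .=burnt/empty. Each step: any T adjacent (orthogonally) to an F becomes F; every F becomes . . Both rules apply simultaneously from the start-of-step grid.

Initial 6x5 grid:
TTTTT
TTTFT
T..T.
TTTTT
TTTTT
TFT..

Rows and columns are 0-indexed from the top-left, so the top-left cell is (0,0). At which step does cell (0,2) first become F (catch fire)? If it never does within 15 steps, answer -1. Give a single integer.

Step 1: cell (0,2)='T' (+7 fires, +2 burnt)
Step 2: cell (0,2)='F' (+7 fires, +7 burnt)
  -> target ignites at step 2
Step 3: cell (0,2)='.' (+6 fires, +7 burnt)
Step 4: cell (0,2)='.' (+3 fires, +6 burnt)
Step 5: cell (0,2)='.' (+0 fires, +3 burnt)
  fire out at step 5

2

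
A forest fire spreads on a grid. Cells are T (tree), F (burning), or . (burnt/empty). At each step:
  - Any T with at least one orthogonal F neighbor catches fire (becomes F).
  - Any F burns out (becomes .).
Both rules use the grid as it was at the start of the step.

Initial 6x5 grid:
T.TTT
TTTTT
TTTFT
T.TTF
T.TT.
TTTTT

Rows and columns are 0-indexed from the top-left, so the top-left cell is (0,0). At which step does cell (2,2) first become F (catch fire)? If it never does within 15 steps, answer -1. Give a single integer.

Step 1: cell (2,2)='F' (+4 fires, +2 burnt)
  -> target ignites at step 1
Step 2: cell (2,2)='.' (+6 fires, +4 burnt)
Step 3: cell (2,2)='.' (+6 fires, +6 burnt)
Step 4: cell (2,2)='.' (+4 fires, +6 burnt)
Step 5: cell (2,2)='.' (+3 fires, +4 burnt)
Step 6: cell (2,2)='.' (+1 fires, +3 burnt)
Step 7: cell (2,2)='.' (+0 fires, +1 burnt)
  fire out at step 7

1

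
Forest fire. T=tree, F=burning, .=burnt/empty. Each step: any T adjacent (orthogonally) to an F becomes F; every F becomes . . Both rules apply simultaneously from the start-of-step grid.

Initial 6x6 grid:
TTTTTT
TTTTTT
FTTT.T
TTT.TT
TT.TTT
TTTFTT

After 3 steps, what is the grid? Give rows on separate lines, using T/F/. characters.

Step 1: 6 trees catch fire, 2 burn out
  TTTTTT
  FTTTTT
  .FTT.T
  FTT.TT
  TT.FTT
  TTF.FT
Step 2: 8 trees catch fire, 6 burn out
  FTTTTT
  .FTTTT
  ..FT.T
  .FT.TT
  FT..FT
  TF...F
Step 3: 8 trees catch fire, 8 burn out
  .FTTTT
  ..FTTT
  ...F.T
  ..F.FT
  .F...F
  F.....

.FTTTT
..FTTT
...F.T
..F.FT
.F...F
F.....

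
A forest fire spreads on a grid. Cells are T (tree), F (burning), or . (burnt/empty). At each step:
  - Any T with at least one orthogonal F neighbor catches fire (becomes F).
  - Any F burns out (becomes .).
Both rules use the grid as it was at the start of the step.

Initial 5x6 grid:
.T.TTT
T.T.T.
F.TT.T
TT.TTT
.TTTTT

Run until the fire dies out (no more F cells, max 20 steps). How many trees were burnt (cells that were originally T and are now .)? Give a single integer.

Answer: 15

Derivation:
Step 1: +2 fires, +1 burnt (F count now 2)
Step 2: +1 fires, +2 burnt (F count now 1)
Step 3: +1 fires, +1 burnt (F count now 1)
Step 4: +1 fires, +1 burnt (F count now 1)
Step 5: +1 fires, +1 burnt (F count now 1)
Step 6: +2 fires, +1 burnt (F count now 2)
Step 7: +3 fires, +2 burnt (F count now 3)
Step 8: +2 fires, +3 burnt (F count now 2)
Step 9: +2 fires, +2 burnt (F count now 2)
Step 10: +0 fires, +2 burnt (F count now 0)
Fire out after step 10
Initially T: 20, now '.': 25
Total burnt (originally-T cells now '.'): 15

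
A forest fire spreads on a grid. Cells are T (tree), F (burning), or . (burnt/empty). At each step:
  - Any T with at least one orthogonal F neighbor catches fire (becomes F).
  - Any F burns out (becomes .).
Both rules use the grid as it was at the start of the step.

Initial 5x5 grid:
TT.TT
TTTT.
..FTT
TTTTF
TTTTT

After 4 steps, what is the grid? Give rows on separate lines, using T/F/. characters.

Step 1: 6 trees catch fire, 2 burn out
  TT.TT
  TTFT.
  ...FF
  TTFF.
  TTTTF
Step 2: 5 trees catch fire, 6 burn out
  TT.TT
  TF.F.
  .....
  TF...
  TTFF.
Step 3: 5 trees catch fire, 5 burn out
  TF.FT
  F....
  .....
  F....
  TF...
Step 4: 3 trees catch fire, 5 burn out
  F...F
  .....
  .....
  .....
  F....

F...F
.....
.....
.....
F....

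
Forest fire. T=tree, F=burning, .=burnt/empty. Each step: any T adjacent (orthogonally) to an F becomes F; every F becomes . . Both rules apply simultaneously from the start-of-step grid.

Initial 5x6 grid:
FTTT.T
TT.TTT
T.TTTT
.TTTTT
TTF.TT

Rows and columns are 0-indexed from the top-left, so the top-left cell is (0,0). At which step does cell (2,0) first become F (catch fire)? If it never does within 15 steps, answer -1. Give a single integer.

Step 1: cell (2,0)='T' (+4 fires, +2 burnt)
Step 2: cell (2,0)='F' (+7 fires, +4 burnt)
  -> target ignites at step 2
Step 3: cell (2,0)='.' (+3 fires, +7 burnt)
Step 4: cell (2,0)='.' (+4 fires, +3 burnt)
Step 5: cell (2,0)='.' (+3 fires, +4 burnt)
Step 6: cell (2,0)='.' (+1 fires, +3 burnt)
Step 7: cell (2,0)='.' (+1 fires, +1 burnt)
Step 8: cell (2,0)='.' (+0 fires, +1 burnt)
  fire out at step 8

2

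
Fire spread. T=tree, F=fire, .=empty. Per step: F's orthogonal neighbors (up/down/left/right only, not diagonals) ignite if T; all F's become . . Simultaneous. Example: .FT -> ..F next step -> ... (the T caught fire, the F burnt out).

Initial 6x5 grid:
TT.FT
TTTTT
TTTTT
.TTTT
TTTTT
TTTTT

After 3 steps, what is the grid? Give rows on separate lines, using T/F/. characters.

Step 1: 2 trees catch fire, 1 burn out
  TT..F
  TTTFT
  TTTTT
  .TTTT
  TTTTT
  TTTTT
Step 2: 3 trees catch fire, 2 burn out
  TT...
  TTF.F
  TTTFT
  .TTTT
  TTTTT
  TTTTT
Step 3: 4 trees catch fire, 3 burn out
  TT...
  TF...
  TTF.F
  .TTFT
  TTTTT
  TTTTT

TT...
TF...
TTF.F
.TTFT
TTTTT
TTTTT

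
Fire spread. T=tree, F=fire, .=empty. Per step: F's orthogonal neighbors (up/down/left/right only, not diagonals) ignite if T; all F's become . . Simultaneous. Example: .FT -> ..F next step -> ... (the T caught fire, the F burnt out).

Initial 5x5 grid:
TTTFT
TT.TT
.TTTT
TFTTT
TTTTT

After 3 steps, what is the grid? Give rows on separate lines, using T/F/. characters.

Step 1: 7 trees catch fire, 2 burn out
  TTF.F
  TT.FT
  .FTTT
  F.FTT
  TFTTT
Step 2: 8 trees catch fire, 7 burn out
  TF...
  TF..F
  ..FFT
  ...FT
  F.FTT
Step 3: 5 trees catch fire, 8 burn out
  F....
  F....
  ....F
  ....F
  ...FT

F....
F....
....F
....F
...FT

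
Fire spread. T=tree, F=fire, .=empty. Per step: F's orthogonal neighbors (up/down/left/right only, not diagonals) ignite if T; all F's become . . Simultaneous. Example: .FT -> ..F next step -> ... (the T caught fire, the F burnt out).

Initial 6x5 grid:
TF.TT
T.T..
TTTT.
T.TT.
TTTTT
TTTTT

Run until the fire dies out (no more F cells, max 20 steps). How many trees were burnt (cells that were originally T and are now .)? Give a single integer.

Answer: 20

Derivation:
Step 1: +1 fires, +1 burnt (F count now 1)
Step 2: +1 fires, +1 burnt (F count now 1)
Step 3: +1 fires, +1 burnt (F count now 1)
Step 4: +2 fires, +1 burnt (F count now 2)
Step 5: +2 fires, +2 burnt (F count now 2)
Step 6: +5 fires, +2 burnt (F count now 5)
Step 7: +3 fires, +5 burnt (F count now 3)
Step 8: +2 fires, +3 burnt (F count now 2)
Step 9: +2 fires, +2 burnt (F count now 2)
Step 10: +1 fires, +2 burnt (F count now 1)
Step 11: +0 fires, +1 burnt (F count now 0)
Fire out after step 11
Initially T: 22, now '.': 28
Total burnt (originally-T cells now '.'): 20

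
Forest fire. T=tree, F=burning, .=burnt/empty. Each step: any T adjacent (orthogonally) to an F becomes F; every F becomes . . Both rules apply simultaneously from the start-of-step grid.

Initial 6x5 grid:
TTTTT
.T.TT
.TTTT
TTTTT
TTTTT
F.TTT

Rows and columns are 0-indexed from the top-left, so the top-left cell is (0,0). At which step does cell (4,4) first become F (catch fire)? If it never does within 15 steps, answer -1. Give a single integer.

Step 1: cell (4,4)='T' (+1 fires, +1 burnt)
Step 2: cell (4,4)='T' (+2 fires, +1 burnt)
Step 3: cell (4,4)='T' (+2 fires, +2 burnt)
Step 4: cell (4,4)='T' (+4 fires, +2 burnt)
Step 5: cell (4,4)='F' (+5 fires, +4 burnt)
  -> target ignites at step 5
Step 6: cell (4,4)='.' (+4 fires, +5 burnt)
Step 7: cell (4,4)='.' (+4 fires, +4 burnt)
Step 8: cell (4,4)='.' (+2 fires, +4 burnt)
Step 9: cell (4,4)='.' (+1 fires, +2 burnt)
Step 10: cell (4,4)='.' (+0 fires, +1 burnt)
  fire out at step 10

5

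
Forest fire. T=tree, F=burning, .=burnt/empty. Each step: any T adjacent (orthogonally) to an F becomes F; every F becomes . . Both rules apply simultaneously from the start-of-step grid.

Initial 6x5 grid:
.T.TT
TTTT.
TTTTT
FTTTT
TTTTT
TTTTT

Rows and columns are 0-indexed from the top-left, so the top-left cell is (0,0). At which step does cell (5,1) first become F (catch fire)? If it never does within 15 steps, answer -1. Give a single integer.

Step 1: cell (5,1)='T' (+3 fires, +1 burnt)
Step 2: cell (5,1)='T' (+5 fires, +3 burnt)
Step 3: cell (5,1)='F' (+5 fires, +5 burnt)
  -> target ignites at step 3
Step 4: cell (5,1)='.' (+6 fires, +5 burnt)
Step 5: cell (5,1)='.' (+4 fires, +6 burnt)
Step 6: cell (5,1)='.' (+2 fires, +4 burnt)
Step 7: cell (5,1)='.' (+1 fires, +2 burnt)
Step 8: cell (5,1)='.' (+0 fires, +1 burnt)
  fire out at step 8

3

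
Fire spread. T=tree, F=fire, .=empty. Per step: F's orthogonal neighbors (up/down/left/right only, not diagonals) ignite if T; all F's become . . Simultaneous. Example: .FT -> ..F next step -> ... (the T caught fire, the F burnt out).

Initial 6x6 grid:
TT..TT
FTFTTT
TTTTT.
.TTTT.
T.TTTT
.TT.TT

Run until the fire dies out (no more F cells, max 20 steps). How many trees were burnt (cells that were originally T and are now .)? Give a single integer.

Step 1: +5 fires, +2 burnt (F count now 5)
Step 2: +5 fires, +5 burnt (F count now 5)
Step 3: +6 fires, +5 burnt (F count now 6)
Step 4: +4 fires, +6 burnt (F count now 4)
Step 5: +2 fires, +4 burnt (F count now 2)
Step 6: +2 fires, +2 burnt (F count now 2)
Step 7: +1 fires, +2 burnt (F count now 1)
Step 8: +0 fires, +1 burnt (F count now 0)
Fire out after step 8
Initially T: 26, now '.': 35
Total burnt (originally-T cells now '.'): 25

Answer: 25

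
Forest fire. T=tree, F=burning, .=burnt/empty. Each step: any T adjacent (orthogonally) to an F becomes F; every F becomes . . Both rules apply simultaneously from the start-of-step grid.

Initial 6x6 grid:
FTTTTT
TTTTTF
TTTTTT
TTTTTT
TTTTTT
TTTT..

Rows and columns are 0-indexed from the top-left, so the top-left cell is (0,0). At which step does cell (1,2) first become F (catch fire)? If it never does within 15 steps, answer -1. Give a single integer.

Step 1: cell (1,2)='T' (+5 fires, +2 burnt)
Step 2: cell (1,2)='T' (+7 fires, +5 burnt)
Step 3: cell (1,2)='F' (+7 fires, +7 burnt)
  -> target ignites at step 3
Step 4: cell (1,2)='.' (+5 fires, +7 burnt)
Step 5: cell (1,2)='.' (+4 fires, +5 burnt)
Step 6: cell (1,2)='.' (+3 fires, +4 burnt)
Step 7: cell (1,2)='.' (+1 fires, +3 burnt)
Step 8: cell (1,2)='.' (+0 fires, +1 burnt)
  fire out at step 8

3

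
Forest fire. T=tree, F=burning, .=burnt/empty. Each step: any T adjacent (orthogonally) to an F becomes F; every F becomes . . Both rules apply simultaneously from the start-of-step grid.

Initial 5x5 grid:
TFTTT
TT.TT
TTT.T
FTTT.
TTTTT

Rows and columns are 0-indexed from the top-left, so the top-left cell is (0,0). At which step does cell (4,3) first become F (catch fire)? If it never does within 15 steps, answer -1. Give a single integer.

Step 1: cell (4,3)='T' (+6 fires, +2 burnt)
Step 2: cell (4,3)='T' (+5 fires, +6 burnt)
Step 3: cell (4,3)='T' (+5 fires, +5 burnt)
Step 4: cell (4,3)='F' (+2 fires, +5 burnt)
  -> target ignites at step 4
Step 5: cell (4,3)='.' (+2 fires, +2 burnt)
Step 6: cell (4,3)='.' (+0 fires, +2 burnt)
  fire out at step 6

4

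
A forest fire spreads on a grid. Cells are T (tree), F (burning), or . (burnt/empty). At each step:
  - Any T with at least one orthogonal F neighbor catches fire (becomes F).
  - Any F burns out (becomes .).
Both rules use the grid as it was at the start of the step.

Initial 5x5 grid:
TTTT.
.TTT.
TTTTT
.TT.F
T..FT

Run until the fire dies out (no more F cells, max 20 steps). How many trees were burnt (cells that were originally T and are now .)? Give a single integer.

Answer: 15

Derivation:
Step 1: +2 fires, +2 burnt (F count now 2)
Step 2: +1 fires, +2 burnt (F count now 1)
Step 3: +2 fires, +1 burnt (F count now 2)
Step 4: +4 fires, +2 burnt (F count now 4)
Step 5: +4 fires, +4 burnt (F count now 4)
Step 6: +1 fires, +4 burnt (F count now 1)
Step 7: +1 fires, +1 burnt (F count now 1)
Step 8: +0 fires, +1 burnt (F count now 0)
Fire out after step 8
Initially T: 16, now '.': 24
Total burnt (originally-T cells now '.'): 15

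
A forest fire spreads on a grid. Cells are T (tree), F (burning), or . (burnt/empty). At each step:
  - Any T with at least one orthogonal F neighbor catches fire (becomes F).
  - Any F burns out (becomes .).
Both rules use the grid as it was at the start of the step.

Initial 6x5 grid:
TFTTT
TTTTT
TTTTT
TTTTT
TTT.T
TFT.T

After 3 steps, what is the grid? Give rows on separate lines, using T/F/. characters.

Step 1: 6 trees catch fire, 2 burn out
  F.FTT
  TFTTT
  TTTTT
  TTTTT
  TFT.T
  F.F.T
Step 2: 7 trees catch fire, 6 burn out
  ...FT
  F.FTT
  TFTTT
  TFTTT
  F.F.T
  ....T
Step 3: 6 trees catch fire, 7 burn out
  ....F
  ...FT
  F.FTT
  F.FTT
  ....T
  ....T

....F
...FT
F.FTT
F.FTT
....T
....T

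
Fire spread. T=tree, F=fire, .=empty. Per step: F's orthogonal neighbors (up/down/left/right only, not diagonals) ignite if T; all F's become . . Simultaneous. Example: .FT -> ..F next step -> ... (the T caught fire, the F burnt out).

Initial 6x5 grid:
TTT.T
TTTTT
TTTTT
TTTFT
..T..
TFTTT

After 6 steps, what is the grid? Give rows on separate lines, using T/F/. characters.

Step 1: 5 trees catch fire, 2 burn out
  TTT.T
  TTTTT
  TTTFT
  TTF.F
  ..T..
  F.FTT
Step 2: 6 trees catch fire, 5 burn out
  TTT.T
  TTTFT
  TTF.F
  TF...
  ..F..
  ...FT
Step 3: 5 trees catch fire, 6 burn out
  TTT.T
  TTF.F
  TF...
  F....
  .....
  ....F
Step 4: 4 trees catch fire, 5 burn out
  TTF.F
  TF...
  F....
  .....
  .....
  .....
Step 5: 2 trees catch fire, 4 burn out
  TF...
  F....
  .....
  .....
  .....
  .....
Step 6: 1 trees catch fire, 2 burn out
  F....
  .....
  .....
  .....
  .....
  .....

F....
.....
.....
.....
.....
.....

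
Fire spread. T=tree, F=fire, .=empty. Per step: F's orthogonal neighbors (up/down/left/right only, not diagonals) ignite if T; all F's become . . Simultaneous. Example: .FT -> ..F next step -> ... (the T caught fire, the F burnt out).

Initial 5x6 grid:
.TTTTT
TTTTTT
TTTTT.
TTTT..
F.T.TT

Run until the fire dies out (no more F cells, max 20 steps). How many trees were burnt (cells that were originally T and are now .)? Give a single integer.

Answer: 21

Derivation:
Step 1: +1 fires, +1 burnt (F count now 1)
Step 2: +2 fires, +1 burnt (F count now 2)
Step 3: +3 fires, +2 burnt (F count now 3)
Step 4: +4 fires, +3 burnt (F count now 4)
Step 5: +3 fires, +4 burnt (F count now 3)
Step 6: +3 fires, +3 burnt (F count now 3)
Step 7: +2 fires, +3 burnt (F count now 2)
Step 8: +2 fires, +2 burnt (F count now 2)
Step 9: +1 fires, +2 burnt (F count now 1)
Step 10: +0 fires, +1 burnt (F count now 0)
Fire out after step 10
Initially T: 23, now '.': 28
Total burnt (originally-T cells now '.'): 21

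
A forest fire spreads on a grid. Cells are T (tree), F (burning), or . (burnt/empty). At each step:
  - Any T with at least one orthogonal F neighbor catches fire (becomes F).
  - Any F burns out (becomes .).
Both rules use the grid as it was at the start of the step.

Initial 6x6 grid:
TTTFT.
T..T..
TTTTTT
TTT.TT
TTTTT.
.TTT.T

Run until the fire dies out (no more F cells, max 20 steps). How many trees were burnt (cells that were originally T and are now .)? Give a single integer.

Step 1: +3 fires, +1 burnt (F count now 3)
Step 2: +2 fires, +3 burnt (F count now 2)
Step 3: +3 fires, +2 burnt (F count now 3)
Step 4: +5 fires, +3 burnt (F count now 5)
Step 5: +5 fires, +5 burnt (F count now 5)
Step 6: +4 fires, +5 burnt (F count now 4)
Step 7: +3 fires, +4 burnt (F count now 3)
Step 8: +0 fires, +3 burnt (F count now 0)
Fire out after step 8
Initially T: 26, now '.': 35
Total burnt (originally-T cells now '.'): 25

Answer: 25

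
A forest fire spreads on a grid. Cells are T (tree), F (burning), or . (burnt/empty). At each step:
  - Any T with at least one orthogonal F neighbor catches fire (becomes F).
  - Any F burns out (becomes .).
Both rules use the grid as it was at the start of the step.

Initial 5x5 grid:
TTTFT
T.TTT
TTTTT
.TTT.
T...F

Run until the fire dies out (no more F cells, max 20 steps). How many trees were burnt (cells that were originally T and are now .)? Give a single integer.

Step 1: +3 fires, +2 burnt (F count now 3)
Step 2: +4 fires, +3 burnt (F count now 4)
Step 3: +4 fires, +4 burnt (F count now 4)
Step 4: +3 fires, +4 burnt (F count now 3)
Step 5: +2 fires, +3 burnt (F count now 2)
Step 6: +0 fires, +2 burnt (F count now 0)
Fire out after step 6
Initially T: 17, now '.': 24
Total burnt (originally-T cells now '.'): 16

Answer: 16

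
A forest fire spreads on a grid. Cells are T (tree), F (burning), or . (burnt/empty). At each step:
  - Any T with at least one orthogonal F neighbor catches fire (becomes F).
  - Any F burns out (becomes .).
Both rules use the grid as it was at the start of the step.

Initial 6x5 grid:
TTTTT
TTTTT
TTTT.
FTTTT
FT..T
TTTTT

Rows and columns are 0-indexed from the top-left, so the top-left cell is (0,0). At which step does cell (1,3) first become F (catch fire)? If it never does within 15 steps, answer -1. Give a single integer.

Step 1: cell (1,3)='T' (+4 fires, +2 burnt)
Step 2: cell (1,3)='T' (+4 fires, +4 burnt)
Step 3: cell (1,3)='T' (+5 fires, +4 burnt)
Step 4: cell (1,3)='T' (+5 fires, +5 burnt)
Step 5: cell (1,3)='F' (+4 fires, +5 burnt)
  -> target ignites at step 5
Step 6: cell (1,3)='.' (+2 fires, +4 burnt)
Step 7: cell (1,3)='.' (+1 fires, +2 burnt)
Step 8: cell (1,3)='.' (+0 fires, +1 burnt)
  fire out at step 8

5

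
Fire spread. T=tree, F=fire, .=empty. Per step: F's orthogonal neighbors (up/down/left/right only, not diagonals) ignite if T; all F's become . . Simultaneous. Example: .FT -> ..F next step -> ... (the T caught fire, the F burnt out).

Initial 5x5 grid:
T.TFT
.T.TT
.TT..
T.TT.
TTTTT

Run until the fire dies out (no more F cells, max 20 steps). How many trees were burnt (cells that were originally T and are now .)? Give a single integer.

Answer: 4

Derivation:
Step 1: +3 fires, +1 burnt (F count now 3)
Step 2: +1 fires, +3 burnt (F count now 1)
Step 3: +0 fires, +1 burnt (F count now 0)
Fire out after step 3
Initially T: 16, now '.': 13
Total burnt (originally-T cells now '.'): 4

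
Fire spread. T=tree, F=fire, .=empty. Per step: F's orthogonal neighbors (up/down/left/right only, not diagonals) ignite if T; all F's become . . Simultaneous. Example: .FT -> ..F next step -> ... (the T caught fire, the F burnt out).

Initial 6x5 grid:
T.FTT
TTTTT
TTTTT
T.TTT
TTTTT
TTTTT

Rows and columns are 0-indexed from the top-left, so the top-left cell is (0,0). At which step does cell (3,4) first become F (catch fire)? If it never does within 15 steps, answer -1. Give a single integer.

Step 1: cell (3,4)='T' (+2 fires, +1 burnt)
Step 2: cell (3,4)='T' (+4 fires, +2 burnt)
Step 3: cell (3,4)='T' (+5 fires, +4 burnt)
Step 4: cell (3,4)='T' (+5 fires, +5 burnt)
Step 5: cell (3,4)='F' (+5 fires, +5 burnt)
  -> target ignites at step 5
Step 6: cell (3,4)='.' (+4 fires, +5 burnt)
Step 7: cell (3,4)='.' (+2 fires, +4 burnt)
Step 8: cell (3,4)='.' (+0 fires, +2 burnt)
  fire out at step 8

5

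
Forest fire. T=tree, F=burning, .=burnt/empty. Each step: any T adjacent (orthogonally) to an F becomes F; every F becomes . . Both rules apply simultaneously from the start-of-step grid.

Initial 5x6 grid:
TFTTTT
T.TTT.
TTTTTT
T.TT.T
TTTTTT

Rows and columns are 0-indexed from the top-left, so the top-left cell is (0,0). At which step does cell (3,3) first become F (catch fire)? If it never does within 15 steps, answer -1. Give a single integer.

Step 1: cell (3,3)='T' (+2 fires, +1 burnt)
Step 2: cell (3,3)='T' (+3 fires, +2 burnt)
Step 3: cell (3,3)='T' (+4 fires, +3 burnt)
Step 4: cell (3,3)='T' (+6 fires, +4 burnt)
Step 5: cell (3,3)='F' (+4 fires, +6 burnt)
  -> target ignites at step 5
Step 6: cell (3,3)='.' (+3 fires, +4 burnt)
Step 7: cell (3,3)='.' (+2 fires, +3 burnt)
Step 8: cell (3,3)='.' (+1 fires, +2 burnt)
Step 9: cell (3,3)='.' (+0 fires, +1 burnt)
  fire out at step 9

5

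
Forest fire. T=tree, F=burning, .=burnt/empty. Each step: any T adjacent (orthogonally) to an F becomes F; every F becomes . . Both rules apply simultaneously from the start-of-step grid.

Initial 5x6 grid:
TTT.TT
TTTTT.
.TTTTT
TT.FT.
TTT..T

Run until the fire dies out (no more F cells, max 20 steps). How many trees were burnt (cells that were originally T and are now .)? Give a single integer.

Step 1: +2 fires, +1 burnt (F count now 2)
Step 2: +3 fires, +2 burnt (F count now 3)
Step 3: +4 fires, +3 burnt (F count now 4)
Step 4: +4 fires, +4 burnt (F count now 4)
Step 5: +5 fires, +4 burnt (F count now 5)
Step 6: +3 fires, +5 burnt (F count now 3)
Step 7: +0 fires, +3 burnt (F count now 0)
Fire out after step 7
Initially T: 22, now '.': 29
Total burnt (originally-T cells now '.'): 21

Answer: 21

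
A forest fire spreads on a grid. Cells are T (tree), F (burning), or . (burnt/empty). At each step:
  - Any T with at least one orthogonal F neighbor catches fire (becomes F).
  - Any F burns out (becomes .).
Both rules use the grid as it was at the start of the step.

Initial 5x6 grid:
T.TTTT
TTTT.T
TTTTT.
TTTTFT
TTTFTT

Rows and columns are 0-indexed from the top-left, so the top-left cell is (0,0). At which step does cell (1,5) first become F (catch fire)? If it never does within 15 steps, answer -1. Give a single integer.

Step 1: cell (1,5)='T' (+5 fires, +2 burnt)
Step 2: cell (1,5)='T' (+4 fires, +5 burnt)
Step 3: cell (1,5)='T' (+4 fires, +4 burnt)
Step 4: cell (1,5)='T' (+4 fires, +4 burnt)
Step 5: cell (1,5)='T' (+4 fires, +4 burnt)
Step 6: cell (1,5)='T' (+2 fires, +4 burnt)
Step 7: cell (1,5)='F' (+2 fires, +2 burnt)
  -> target ignites at step 7
Step 8: cell (1,5)='.' (+0 fires, +2 burnt)
  fire out at step 8

7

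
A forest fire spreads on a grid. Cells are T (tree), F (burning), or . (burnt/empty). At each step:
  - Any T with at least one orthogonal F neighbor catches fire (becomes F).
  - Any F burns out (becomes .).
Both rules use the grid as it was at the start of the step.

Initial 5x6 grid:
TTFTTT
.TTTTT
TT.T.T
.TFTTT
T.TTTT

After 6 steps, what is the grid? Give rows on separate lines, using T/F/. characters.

Step 1: 6 trees catch fire, 2 burn out
  TF.FTT
  .TFTTT
  TT.T.T
  .F.FTT
  T.FTTT
Step 2: 8 trees catch fire, 6 burn out
  F...FT
  .F.FTT
  TF.F.T
  ....FT
  T..FTT
Step 3: 5 trees catch fire, 8 burn out
  .....F
  ....FT
  F....T
  .....F
  T...FT
Step 4: 3 trees catch fire, 5 burn out
  ......
  .....F
  .....F
  ......
  T....F
Step 5: 0 trees catch fire, 3 burn out
  ......
  ......
  ......
  ......
  T.....
Step 6: 0 trees catch fire, 0 burn out
  ......
  ......
  ......
  ......
  T.....

......
......
......
......
T.....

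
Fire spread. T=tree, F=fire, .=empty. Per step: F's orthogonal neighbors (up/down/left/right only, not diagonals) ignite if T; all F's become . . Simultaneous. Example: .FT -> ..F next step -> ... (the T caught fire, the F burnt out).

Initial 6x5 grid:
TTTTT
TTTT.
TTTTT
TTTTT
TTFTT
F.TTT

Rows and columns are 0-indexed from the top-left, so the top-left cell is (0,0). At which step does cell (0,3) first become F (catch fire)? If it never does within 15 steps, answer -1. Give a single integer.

Step 1: cell (0,3)='T' (+5 fires, +2 burnt)
Step 2: cell (0,3)='T' (+6 fires, +5 burnt)
Step 3: cell (0,3)='T' (+6 fires, +6 burnt)
Step 4: cell (0,3)='T' (+5 fires, +6 burnt)
Step 5: cell (0,3)='F' (+3 fires, +5 burnt)
  -> target ignites at step 5
Step 6: cell (0,3)='.' (+1 fires, +3 burnt)
Step 7: cell (0,3)='.' (+0 fires, +1 burnt)
  fire out at step 7

5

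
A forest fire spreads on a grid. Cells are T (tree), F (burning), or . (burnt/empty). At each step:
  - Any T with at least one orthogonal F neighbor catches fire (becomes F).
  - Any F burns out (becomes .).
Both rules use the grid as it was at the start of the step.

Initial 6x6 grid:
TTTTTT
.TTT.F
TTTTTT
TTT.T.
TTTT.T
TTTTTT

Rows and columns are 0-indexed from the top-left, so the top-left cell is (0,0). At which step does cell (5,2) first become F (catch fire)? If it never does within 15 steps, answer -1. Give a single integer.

Step 1: cell (5,2)='T' (+2 fires, +1 burnt)
Step 2: cell (5,2)='T' (+2 fires, +2 burnt)
Step 3: cell (5,2)='T' (+3 fires, +2 burnt)
Step 4: cell (5,2)='T' (+3 fires, +3 burnt)
Step 5: cell (5,2)='T' (+4 fires, +3 burnt)
Step 6: cell (5,2)='T' (+5 fires, +4 burnt)
Step 7: cell (5,2)='F' (+4 fires, +5 burnt)
  -> target ignites at step 7
Step 8: cell (5,2)='.' (+3 fires, +4 burnt)
Step 9: cell (5,2)='.' (+2 fires, +3 burnt)
Step 10: cell (5,2)='.' (+1 fires, +2 burnt)
Step 11: cell (5,2)='.' (+1 fires, +1 burnt)
Step 12: cell (5,2)='.' (+0 fires, +1 burnt)
  fire out at step 12

7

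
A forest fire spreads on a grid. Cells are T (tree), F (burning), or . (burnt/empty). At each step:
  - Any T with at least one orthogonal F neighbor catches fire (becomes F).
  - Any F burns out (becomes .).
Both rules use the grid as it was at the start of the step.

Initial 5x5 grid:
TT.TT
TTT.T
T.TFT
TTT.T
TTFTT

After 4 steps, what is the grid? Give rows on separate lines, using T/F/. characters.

Step 1: 5 trees catch fire, 2 burn out
  TT.TT
  TTT.T
  T.F.F
  TTF.T
  TF.FT
Step 2: 6 trees catch fire, 5 burn out
  TT.TT
  TTF.F
  T....
  TF..F
  F...F
Step 3: 3 trees catch fire, 6 burn out
  TT.TF
  TF...
  T....
  F....
  .....
Step 4: 4 trees catch fire, 3 burn out
  TF.F.
  F....
  F....
  .....
  .....

TF.F.
F....
F....
.....
.....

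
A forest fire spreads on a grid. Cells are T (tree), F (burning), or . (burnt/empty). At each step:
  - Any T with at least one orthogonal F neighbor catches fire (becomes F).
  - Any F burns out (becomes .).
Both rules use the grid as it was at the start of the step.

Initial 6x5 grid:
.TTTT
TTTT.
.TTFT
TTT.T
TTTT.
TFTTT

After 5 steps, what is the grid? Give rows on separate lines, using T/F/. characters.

Step 1: 6 trees catch fire, 2 burn out
  .TTTT
  TTTF.
  .TF.F
  TTT.T
  TFTT.
  F.FTT
Step 2: 9 trees catch fire, 6 burn out
  .TTFT
  TTF..
  .F...
  TFF.F
  F.FT.
  ...FT
Step 3: 6 trees catch fire, 9 burn out
  .TF.F
  TF...
  .....
  F....
  ...F.
  ....F
Step 4: 2 trees catch fire, 6 burn out
  .F...
  F....
  .....
  .....
  .....
  .....
Step 5: 0 trees catch fire, 2 burn out
  .....
  .....
  .....
  .....
  .....
  .....

.....
.....
.....
.....
.....
.....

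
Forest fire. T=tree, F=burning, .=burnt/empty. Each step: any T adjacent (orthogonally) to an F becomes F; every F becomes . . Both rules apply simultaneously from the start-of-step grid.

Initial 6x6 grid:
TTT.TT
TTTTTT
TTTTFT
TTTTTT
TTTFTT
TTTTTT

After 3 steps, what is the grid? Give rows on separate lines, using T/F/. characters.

Step 1: 8 trees catch fire, 2 burn out
  TTT.TT
  TTTTFT
  TTTF.F
  TTTFFT
  TTF.FT
  TTTFTT
Step 2: 10 trees catch fire, 8 burn out
  TTT.FT
  TTTF.F
  TTF...
  TTF..F
  TF...F
  TTF.FT
Step 3: 7 trees catch fire, 10 burn out
  TTT..F
  TTF...
  TF....
  TF....
  F.....
  TF...F

TTT..F
TTF...
TF....
TF....
F.....
TF...F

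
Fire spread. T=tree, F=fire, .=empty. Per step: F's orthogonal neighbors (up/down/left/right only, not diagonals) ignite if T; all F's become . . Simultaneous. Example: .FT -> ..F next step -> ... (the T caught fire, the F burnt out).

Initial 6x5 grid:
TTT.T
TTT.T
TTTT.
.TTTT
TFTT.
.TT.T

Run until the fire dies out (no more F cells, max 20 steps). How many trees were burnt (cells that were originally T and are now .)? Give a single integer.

Step 1: +4 fires, +1 burnt (F count now 4)
Step 2: +4 fires, +4 burnt (F count now 4)
Step 3: +4 fires, +4 burnt (F count now 4)
Step 4: +5 fires, +4 burnt (F count now 5)
Step 5: +2 fires, +5 burnt (F count now 2)
Step 6: +0 fires, +2 burnt (F count now 0)
Fire out after step 6
Initially T: 22, now '.': 27
Total burnt (originally-T cells now '.'): 19

Answer: 19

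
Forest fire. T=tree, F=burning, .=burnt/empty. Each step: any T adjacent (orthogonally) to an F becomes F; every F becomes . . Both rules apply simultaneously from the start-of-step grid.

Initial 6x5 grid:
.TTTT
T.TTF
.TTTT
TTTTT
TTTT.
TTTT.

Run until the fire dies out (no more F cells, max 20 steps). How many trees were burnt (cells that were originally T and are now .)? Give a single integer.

Step 1: +3 fires, +1 burnt (F count now 3)
Step 2: +4 fires, +3 burnt (F count now 4)
Step 3: +3 fires, +4 burnt (F count now 3)
Step 4: +4 fires, +3 burnt (F count now 4)
Step 5: +3 fires, +4 burnt (F count now 3)
Step 6: +3 fires, +3 burnt (F count now 3)
Step 7: +2 fires, +3 burnt (F count now 2)
Step 8: +1 fires, +2 burnt (F count now 1)
Step 9: +0 fires, +1 burnt (F count now 0)
Fire out after step 9
Initially T: 24, now '.': 29
Total burnt (originally-T cells now '.'): 23

Answer: 23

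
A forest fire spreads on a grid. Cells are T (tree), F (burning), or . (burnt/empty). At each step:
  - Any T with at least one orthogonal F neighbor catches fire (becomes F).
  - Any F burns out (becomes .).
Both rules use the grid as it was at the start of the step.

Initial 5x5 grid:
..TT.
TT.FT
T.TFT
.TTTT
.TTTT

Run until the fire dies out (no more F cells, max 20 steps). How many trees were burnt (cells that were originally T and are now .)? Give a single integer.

Step 1: +5 fires, +2 burnt (F count now 5)
Step 2: +4 fires, +5 burnt (F count now 4)
Step 3: +3 fires, +4 burnt (F count now 3)
Step 4: +1 fires, +3 burnt (F count now 1)
Step 5: +0 fires, +1 burnt (F count now 0)
Fire out after step 5
Initially T: 16, now '.': 22
Total burnt (originally-T cells now '.'): 13

Answer: 13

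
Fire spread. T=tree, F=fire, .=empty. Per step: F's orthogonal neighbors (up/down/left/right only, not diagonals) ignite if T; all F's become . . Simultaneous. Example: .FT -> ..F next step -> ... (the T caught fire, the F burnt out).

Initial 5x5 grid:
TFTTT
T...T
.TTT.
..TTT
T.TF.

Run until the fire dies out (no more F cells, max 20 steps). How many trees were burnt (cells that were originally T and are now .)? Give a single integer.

Answer: 13

Derivation:
Step 1: +4 fires, +2 burnt (F count now 4)
Step 2: +5 fires, +4 burnt (F count now 5)
Step 3: +2 fires, +5 burnt (F count now 2)
Step 4: +2 fires, +2 burnt (F count now 2)
Step 5: +0 fires, +2 burnt (F count now 0)
Fire out after step 5
Initially T: 14, now '.': 24
Total burnt (originally-T cells now '.'): 13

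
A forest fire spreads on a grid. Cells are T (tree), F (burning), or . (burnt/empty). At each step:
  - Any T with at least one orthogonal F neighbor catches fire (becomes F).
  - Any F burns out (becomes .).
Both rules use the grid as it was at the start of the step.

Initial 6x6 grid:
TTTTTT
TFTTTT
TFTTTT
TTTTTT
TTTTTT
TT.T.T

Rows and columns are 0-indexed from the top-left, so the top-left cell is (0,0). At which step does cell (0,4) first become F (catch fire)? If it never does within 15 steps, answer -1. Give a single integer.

Step 1: cell (0,4)='T' (+6 fires, +2 burnt)
Step 2: cell (0,4)='T' (+7 fires, +6 burnt)
Step 3: cell (0,4)='T' (+7 fires, +7 burnt)
Step 4: cell (0,4)='F' (+6 fires, +7 burnt)
  -> target ignites at step 4
Step 5: cell (0,4)='.' (+4 fires, +6 burnt)
Step 6: cell (0,4)='.' (+1 fires, +4 burnt)
Step 7: cell (0,4)='.' (+1 fires, +1 burnt)
Step 8: cell (0,4)='.' (+0 fires, +1 burnt)
  fire out at step 8

4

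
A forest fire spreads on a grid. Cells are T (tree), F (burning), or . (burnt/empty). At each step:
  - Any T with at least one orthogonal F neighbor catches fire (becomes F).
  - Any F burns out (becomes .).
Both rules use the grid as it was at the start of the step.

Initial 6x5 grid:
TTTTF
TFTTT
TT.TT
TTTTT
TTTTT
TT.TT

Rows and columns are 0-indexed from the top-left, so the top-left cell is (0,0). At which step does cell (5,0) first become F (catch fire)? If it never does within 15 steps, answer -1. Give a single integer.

Step 1: cell (5,0)='T' (+6 fires, +2 burnt)
Step 2: cell (5,0)='T' (+6 fires, +6 burnt)
Step 3: cell (5,0)='T' (+5 fires, +6 burnt)
Step 4: cell (5,0)='T' (+5 fires, +5 burnt)
Step 5: cell (5,0)='F' (+3 fires, +5 burnt)
  -> target ignites at step 5
Step 6: cell (5,0)='.' (+1 fires, +3 burnt)
Step 7: cell (5,0)='.' (+0 fires, +1 burnt)
  fire out at step 7

5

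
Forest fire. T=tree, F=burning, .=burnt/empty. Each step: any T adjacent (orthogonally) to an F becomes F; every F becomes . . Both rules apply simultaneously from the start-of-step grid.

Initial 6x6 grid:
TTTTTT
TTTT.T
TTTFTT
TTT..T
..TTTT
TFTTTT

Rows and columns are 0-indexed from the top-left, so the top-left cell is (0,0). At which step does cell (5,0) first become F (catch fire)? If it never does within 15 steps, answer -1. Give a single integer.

Step 1: cell (5,0)='F' (+5 fires, +2 burnt)
  -> target ignites at step 1
Step 2: cell (5,0)='.' (+7 fires, +5 burnt)
Step 3: cell (5,0)='.' (+9 fires, +7 burnt)
Step 4: cell (5,0)='.' (+7 fires, +9 burnt)
Step 5: cell (5,0)='.' (+1 fires, +7 burnt)
Step 6: cell (5,0)='.' (+0 fires, +1 burnt)
  fire out at step 6

1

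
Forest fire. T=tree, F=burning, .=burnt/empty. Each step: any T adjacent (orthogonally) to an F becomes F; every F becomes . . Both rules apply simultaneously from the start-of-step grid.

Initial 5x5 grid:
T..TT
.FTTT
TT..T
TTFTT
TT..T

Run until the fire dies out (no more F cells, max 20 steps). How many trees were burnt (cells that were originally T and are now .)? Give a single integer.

Answer: 15

Derivation:
Step 1: +4 fires, +2 burnt (F count now 4)
Step 2: +5 fires, +4 burnt (F count now 5)
Step 3: +5 fires, +5 burnt (F count now 5)
Step 4: +1 fires, +5 burnt (F count now 1)
Step 5: +0 fires, +1 burnt (F count now 0)
Fire out after step 5
Initially T: 16, now '.': 24
Total burnt (originally-T cells now '.'): 15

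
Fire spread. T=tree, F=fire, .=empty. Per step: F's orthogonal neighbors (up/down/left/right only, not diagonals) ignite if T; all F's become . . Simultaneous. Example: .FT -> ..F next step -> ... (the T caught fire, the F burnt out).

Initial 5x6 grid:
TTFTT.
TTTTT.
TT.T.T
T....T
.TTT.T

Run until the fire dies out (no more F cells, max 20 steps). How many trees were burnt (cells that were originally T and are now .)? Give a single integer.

Step 1: +3 fires, +1 burnt (F count now 3)
Step 2: +4 fires, +3 burnt (F count now 4)
Step 3: +4 fires, +4 burnt (F count now 4)
Step 4: +1 fires, +4 burnt (F count now 1)
Step 5: +1 fires, +1 burnt (F count now 1)
Step 6: +0 fires, +1 burnt (F count now 0)
Fire out after step 6
Initially T: 19, now '.': 24
Total burnt (originally-T cells now '.'): 13

Answer: 13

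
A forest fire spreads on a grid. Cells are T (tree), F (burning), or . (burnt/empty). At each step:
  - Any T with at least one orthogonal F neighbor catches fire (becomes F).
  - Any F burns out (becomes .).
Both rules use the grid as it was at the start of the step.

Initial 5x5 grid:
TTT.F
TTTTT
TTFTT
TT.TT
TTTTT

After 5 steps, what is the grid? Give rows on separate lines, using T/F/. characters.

Step 1: 4 trees catch fire, 2 burn out
  TTT..
  TTFTF
  TF.FT
  TT.TT
  TTTTT
Step 2: 7 trees catch fire, 4 burn out
  TTF..
  TF.F.
  F...F
  TF.FT
  TTTTT
Step 3: 6 trees catch fire, 7 burn out
  TF...
  F....
  .....
  F...F
  TFTFT
Step 4: 4 trees catch fire, 6 burn out
  F....
  .....
  .....
  .....
  F.F.F
Step 5: 0 trees catch fire, 4 burn out
  .....
  .....
  .....
  .....
  .....

.....
.....
.....
.....
.....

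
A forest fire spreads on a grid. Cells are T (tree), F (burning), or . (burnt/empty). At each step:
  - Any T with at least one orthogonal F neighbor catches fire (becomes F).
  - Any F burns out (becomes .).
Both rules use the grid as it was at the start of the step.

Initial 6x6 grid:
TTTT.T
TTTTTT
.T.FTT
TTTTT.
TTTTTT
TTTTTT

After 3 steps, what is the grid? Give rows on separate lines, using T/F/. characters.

Step 1: 3 trees catch fire, 1 burn out
  TTTT.T
  TTTFTT
  .T..FT
  TTTFT.
  TTTTTT
  TTTTTT
Step 2: 7 trees catch fire, 3 burn out
  TTTF.T
  TTF.FT
  .T...F
  TTF.F.
  TTTFTT
  TTTTTT
Step 3: 7 trees catch fire, 7 burn out
  TTF..T
  TF...F
  .T....
  TF....
  TTF.FT
  TTTFTT

TTF..T
TF...F
.T....
TF....
TTF.FT
TTTFTT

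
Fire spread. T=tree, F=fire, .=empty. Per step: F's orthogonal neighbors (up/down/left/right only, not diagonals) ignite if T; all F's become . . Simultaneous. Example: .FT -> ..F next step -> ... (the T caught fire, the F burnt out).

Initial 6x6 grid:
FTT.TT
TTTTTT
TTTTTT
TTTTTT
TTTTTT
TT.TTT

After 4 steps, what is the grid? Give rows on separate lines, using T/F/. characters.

Step 1: 2 trees catch fire, 1 burn out
  .FT.TT
  FTTTTT
  TTTTTT
  TTTTTT
  TTTTTT
  TT.TTT
Step 2: 3 trees catch fire, 2 burn out
  ..F.TT
  .FTTTT
  FTTTTT
  TTTTTT
  TTTTTT
  TT.TTT
Step 3: 3 trees catch fire, 3 burn out
  ....TT
  ..FTTT
  .FTTTT
  FTTTTT
  TTTTTT
  TT.TTT
Step 4: 4 trees catch fire, 3 burn out
  ....TT
  ...FTT
  ..FTTT
  .FTTTT
  FTTTTT
  TT.TTT

....TT
...FTT
..FTTT
.FTTTT
FTTTTT
TT.TTT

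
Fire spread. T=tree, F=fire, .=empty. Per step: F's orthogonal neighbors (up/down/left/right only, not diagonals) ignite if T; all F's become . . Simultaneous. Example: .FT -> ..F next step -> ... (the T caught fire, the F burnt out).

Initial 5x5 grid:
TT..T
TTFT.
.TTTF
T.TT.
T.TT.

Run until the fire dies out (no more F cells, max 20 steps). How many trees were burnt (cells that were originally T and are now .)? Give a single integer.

Step 1: +4 fires, +2 burnt (F count now 4)
Step 2: +5 fires, +4 burnt (F count now 5)
Step 3: +3 fires, +5 burnt (F count now 3)
Step 4: +0 fires, +3 burnt (F count now 0)
Fire out after step 4
Initially T: 15, now '.': 22
Total burnt (originally-T cells now '.'): 12

Answer: 12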